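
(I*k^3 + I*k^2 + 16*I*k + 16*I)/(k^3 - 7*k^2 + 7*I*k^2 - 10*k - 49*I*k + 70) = I*(k^3 + k^2 + 16*k + 16)/(k^3 + 7*k^2*(-1 + I) - k*(10 + 49*I) + 70)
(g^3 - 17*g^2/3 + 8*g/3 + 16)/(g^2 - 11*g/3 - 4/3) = (3*g^2 - 5*g - 12)/(3*g + 1)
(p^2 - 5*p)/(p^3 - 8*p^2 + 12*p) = (p - 5)/(p^2 - 8*p + 12)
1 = 1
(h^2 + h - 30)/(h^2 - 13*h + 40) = (h + 6)/(h - 8)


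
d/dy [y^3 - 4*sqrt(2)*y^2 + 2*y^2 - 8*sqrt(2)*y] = 3*y^2 - 8*sqrt(2)*y + 4*y - 8*sqrt(2)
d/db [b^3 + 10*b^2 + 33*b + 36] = 3*b^2 + 20*b + 33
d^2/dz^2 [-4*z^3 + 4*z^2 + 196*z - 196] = 8 - 24*z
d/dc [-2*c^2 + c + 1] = 1 - 4*c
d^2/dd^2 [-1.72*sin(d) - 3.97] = 1.72*sin(d)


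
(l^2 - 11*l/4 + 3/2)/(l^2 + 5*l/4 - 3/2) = (l - 2)/(l + 2)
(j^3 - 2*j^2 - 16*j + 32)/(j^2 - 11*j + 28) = (j^2 + 2*j - 8)/(j - 7)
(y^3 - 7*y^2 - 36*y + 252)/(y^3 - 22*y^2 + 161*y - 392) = (y^2 - 36)/(y^2 - 15*y + 56)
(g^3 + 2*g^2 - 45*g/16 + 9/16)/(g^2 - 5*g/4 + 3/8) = (4*g^2 + 11*g - 3)/(2*(2*g - 1))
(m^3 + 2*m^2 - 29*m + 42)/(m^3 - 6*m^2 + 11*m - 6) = (m + 7)/(m - 1)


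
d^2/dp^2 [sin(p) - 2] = -sin(p)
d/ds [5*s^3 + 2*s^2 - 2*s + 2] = 15*s^2 + 4*s - 2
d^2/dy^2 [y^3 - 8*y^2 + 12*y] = 6*y - 16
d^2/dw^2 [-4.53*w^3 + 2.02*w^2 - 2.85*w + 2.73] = 4.04 - 27.18*w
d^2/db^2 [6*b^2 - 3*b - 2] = 12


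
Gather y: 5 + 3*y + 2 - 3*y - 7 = 0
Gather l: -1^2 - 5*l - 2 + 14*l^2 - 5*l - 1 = 14*l^2 - 10*l - 4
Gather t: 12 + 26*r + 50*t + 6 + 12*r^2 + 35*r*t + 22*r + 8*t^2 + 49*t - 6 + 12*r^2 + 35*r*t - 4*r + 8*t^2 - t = 24*r^2 + 44*r + 16*t^2 + t*(70*r + 98) + 12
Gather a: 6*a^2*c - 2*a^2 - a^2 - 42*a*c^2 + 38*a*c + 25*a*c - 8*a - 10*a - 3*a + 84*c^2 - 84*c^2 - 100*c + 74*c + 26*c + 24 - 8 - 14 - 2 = a^2*(6*c - 3) + a*(-42*c^2 + 63*c - 21)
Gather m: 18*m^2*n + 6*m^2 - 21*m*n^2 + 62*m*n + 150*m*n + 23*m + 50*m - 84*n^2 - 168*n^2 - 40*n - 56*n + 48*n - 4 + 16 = m^2*(18*n + 6) + m*(-21*n^2 + 212*n + 73) - 252*n^2 - 48*n + 12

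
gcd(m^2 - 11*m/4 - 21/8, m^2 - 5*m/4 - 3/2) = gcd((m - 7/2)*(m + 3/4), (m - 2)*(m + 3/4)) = m + 3/4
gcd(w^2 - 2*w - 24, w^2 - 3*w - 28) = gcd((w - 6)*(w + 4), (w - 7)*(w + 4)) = w + 4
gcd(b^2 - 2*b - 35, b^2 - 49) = b - 7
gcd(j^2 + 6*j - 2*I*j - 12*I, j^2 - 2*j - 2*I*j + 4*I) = j - 2*I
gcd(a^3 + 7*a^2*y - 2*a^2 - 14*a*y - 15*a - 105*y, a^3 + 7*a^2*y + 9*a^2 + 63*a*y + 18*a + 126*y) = a^2 + 7*a*y + 3*a + 21*y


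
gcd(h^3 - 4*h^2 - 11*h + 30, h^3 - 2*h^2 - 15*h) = h^2 - 2*h - 15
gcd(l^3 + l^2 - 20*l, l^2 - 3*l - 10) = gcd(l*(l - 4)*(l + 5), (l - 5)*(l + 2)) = 1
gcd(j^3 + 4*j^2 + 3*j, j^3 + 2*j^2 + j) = j^2 + j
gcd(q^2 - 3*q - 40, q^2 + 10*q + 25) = q + 5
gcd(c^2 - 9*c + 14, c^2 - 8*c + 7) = c - 7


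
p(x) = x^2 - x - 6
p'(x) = 2*x - 1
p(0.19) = -6.15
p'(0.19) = -0.62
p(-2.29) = 1.53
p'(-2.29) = -5.58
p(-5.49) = 29.63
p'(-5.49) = -11.98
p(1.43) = -5.39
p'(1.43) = 1.86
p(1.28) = -5.64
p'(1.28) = 1.56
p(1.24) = -5.70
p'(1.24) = 1.48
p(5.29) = 16.69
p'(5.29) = 9.58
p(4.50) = 9.75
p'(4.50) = 8.00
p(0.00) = -6.00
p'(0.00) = -1.00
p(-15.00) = 234.00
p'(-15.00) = -31.00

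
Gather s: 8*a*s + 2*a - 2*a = 8*a*s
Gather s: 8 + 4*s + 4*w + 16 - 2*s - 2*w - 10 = 2*s + 2*w + 14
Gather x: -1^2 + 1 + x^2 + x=x^2 + x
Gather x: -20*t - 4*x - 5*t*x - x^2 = -20*t - x^2 + x*(-5*t - 4)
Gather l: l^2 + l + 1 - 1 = l^2 + l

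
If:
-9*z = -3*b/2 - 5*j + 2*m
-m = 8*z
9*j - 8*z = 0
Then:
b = -206*z/27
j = 8*z/9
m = -8*z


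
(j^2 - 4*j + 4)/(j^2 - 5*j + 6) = (j - 2)/(j - 3)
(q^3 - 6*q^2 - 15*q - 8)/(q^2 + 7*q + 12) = (q^3 - 6*q^2 - 15*q - 8)/(q^2 + 7*q + 12)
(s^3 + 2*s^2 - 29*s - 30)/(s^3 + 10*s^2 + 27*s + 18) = (s - 5)/(s + 3)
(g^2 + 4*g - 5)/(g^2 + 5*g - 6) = (g + 5)/(g + 6)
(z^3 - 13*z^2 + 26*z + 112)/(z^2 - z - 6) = (z^2 - 15*z + 56)/(z - 3)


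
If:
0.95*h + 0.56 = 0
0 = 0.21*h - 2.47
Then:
No Solution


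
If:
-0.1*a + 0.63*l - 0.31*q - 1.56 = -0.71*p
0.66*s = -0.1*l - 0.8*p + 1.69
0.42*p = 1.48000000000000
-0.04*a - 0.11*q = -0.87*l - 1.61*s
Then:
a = -588.242857142857*s - 1690.15782312925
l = -6.6*s - 11.2904761904762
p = 3.52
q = 176.342857142857*s + 525.305442176871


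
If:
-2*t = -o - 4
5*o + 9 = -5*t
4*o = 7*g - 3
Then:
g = -107/105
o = -38/15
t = 11/15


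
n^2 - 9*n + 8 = (n - 8)*(n - 1)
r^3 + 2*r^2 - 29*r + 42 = (r - 3)*(r - 2)*(r + 7)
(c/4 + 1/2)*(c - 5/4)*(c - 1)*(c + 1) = c^4/4 + 3*c^3/16 - 7*c^2/8 - 3*c/16 + 5/8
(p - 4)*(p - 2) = p^2 - 6*p + 8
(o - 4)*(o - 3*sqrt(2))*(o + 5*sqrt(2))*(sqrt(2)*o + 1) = sqrt(2)*o^4 - 4*sqrt(2)*o^3 + 5*o^3 - 28*sqrt(2)*o^2 - 20*o^2 - 30*o + 112*sqrt(2)*o + 120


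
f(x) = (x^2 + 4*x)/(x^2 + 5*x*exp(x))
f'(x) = (2*x + 4)/(x^2 + 5*x*exp(x)) + (x^2 + 4*x)*(-5*x*exp(x) - 2*x - 5*exp(x))/(x^2 + 5*x*exp(x))^2 = (-5*x*exp(x) - 15*exp(x) - 4)/(x^2 + 10*x*exp(x) + 25*exp(2*x))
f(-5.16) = 0.23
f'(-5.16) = -0.15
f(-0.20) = 0.98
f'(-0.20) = -1.02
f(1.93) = 0.16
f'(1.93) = -0.13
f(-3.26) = -0.24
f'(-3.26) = -0.42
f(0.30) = 0.61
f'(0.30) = -0.53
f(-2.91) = -0.41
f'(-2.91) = -0.58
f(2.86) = 0.08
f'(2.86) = -0.06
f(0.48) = 0.52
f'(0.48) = -0.44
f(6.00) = 0.00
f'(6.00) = 0.00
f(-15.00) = 0.73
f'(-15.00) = -0.02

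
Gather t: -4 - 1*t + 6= 2 - t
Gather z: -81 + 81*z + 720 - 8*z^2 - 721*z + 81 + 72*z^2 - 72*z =64*z^2 - 712*z + 720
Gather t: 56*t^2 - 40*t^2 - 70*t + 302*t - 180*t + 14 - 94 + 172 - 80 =16*t^2 + 52*t + 12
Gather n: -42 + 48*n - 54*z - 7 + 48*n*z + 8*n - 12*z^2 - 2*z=n*(48*z + 56) - 12*z^2 - 56*z - 49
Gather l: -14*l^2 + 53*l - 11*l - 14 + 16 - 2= -14*l^2 + 42*l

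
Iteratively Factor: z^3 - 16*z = (z)*(z^2 - 16) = z*(z - 4)*(z + 4)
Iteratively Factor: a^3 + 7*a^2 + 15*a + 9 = (a + 3)*(a^2 + 4*a + 3) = (a + 1)*(a + 3)*(a + 3)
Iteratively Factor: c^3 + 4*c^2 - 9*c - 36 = (c + 3)*(c^2 + c - 12) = (c + 3)*(c + 4)*(c - 3)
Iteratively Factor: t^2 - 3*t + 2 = (t - 2)*(t - 1)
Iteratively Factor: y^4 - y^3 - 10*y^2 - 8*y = (y + 2)*(y^3 - 3*y^2 - 4*y) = (y - 4)*(y + 2)*(y^2 + y) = y*(y - 4)*(y + 2)*(y + 1)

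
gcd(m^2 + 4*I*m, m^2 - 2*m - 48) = 1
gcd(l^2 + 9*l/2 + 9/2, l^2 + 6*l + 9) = l + 3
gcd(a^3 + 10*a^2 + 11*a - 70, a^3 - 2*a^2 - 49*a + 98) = a^2 + 5*a - 14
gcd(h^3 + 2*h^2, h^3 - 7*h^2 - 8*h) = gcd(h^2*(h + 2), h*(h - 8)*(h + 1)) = h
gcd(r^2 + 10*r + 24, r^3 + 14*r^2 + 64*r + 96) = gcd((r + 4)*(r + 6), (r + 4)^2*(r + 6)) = r^2 + 10*r + 24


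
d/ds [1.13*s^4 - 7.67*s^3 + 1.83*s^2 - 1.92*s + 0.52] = 4.52*s^3 - 23.01*s^2 + 3.66*s - 1.92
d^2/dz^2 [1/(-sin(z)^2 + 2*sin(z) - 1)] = 2*(2*sin(z) + 3)/(sin(z) - 1)^3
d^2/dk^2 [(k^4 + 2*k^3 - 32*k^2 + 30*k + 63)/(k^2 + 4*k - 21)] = 2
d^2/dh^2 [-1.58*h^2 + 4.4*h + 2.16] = -3.16000000000000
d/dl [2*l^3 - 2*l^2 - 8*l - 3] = 6*l^2 - 4*l - 8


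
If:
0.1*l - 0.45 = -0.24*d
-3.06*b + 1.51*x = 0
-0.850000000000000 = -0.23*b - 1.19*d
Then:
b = 0.493464052287582*x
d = 0.714285714285714 - 0.0953754050639864*x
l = 0.228900972153567*x + 2.78571428571429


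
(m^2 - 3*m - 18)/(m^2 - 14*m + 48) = (m + 3)/(m - 8)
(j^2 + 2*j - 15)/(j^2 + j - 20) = (j - 3)/(j - 4)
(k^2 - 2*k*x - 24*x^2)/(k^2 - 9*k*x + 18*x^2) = (-k - 4*x)/(-k + 3*x)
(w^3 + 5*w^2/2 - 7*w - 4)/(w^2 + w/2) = w + 2 - 8/w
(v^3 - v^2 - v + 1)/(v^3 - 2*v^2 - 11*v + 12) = (v^2 - 1)/(v^2 - v - 12)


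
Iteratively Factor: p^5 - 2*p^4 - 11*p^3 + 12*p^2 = (p - 4)*(p^4 + 2*p^3 - 3*p^2) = p*(p - 4)*(p^3 + 2*p^2 - 3*p) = p^2*(p - 4)*(p^2 + 2*p - 3) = p^2*(p - 4)*(p + 3)*(p - 1)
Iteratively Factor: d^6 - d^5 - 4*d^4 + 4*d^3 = (d + 2)*(d^5 - 3*d^4 + 2*d^3) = (d - 2)*(d + 2)*(d^4 - d^3) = d*(d - 2)*(d + 2)*(d^3 - d^2) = d^2*(d - 2)*(d + 2)*(d^2 - d) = d^2*(d - 2)*(d - 1)*(d + 2)*(d)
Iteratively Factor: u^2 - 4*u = (u)*(u - 4)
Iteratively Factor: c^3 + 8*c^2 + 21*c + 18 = (c + 3)*(c^2 + 5*c + 6) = (c + 3)^2*(c + 2)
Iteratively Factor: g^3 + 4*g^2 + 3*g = (g + 1)*(g^2 + 3*g) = g*(g + 1)*(g + 3)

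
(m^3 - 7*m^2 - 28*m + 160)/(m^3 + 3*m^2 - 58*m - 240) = (m - 4)/(m + 6)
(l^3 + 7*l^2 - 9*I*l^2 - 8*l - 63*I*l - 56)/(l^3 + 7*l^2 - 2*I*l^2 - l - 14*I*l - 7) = (l - 8*I)/(l - I)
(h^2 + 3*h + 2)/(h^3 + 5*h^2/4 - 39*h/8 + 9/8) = 8*(h^2 + 3*h + 2)/(8*h^3 + 10*h^2 - 39*h + 9)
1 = 1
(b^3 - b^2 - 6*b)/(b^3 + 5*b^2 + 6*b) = (b - 3)/(b + 3)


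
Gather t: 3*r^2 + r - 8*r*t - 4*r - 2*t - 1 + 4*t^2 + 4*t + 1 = 3*r^2 - 3*r + 4*t^2 + t*(2 - 8*r)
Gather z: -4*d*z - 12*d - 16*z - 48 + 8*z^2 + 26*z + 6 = -12*d + 8*z^2 + z*(10 - 4*d) - 42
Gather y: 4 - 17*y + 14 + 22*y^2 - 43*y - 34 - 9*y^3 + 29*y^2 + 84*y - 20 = -9*y^3 + 51*y^2 + 24*y - 36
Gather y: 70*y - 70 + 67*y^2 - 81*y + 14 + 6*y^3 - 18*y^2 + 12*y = 6*y^3 + 49*y^2 + y - 56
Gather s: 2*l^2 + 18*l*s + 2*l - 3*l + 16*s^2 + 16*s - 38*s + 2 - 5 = 2*l^2 - l + 16*s^2 + s*(18*l - 22) - 3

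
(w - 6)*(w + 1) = w^2 - 5*w - 6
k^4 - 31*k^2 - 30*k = k*(k - 6)*(k + 1)*(k + 5)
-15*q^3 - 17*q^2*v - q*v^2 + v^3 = (-5*q + v)*(q + v)*(3*q + v)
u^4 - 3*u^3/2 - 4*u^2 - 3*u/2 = u*(u - 3)*(u + 1/2)*(u + 1)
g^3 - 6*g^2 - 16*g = g*(g - 8)*(g + 2)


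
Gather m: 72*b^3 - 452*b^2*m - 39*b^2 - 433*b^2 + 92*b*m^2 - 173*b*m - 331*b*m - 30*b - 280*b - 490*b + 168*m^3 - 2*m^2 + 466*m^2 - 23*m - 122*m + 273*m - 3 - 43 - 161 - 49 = 72*b^3 - 472*b^2 - 800*b + 168*m^3 + m^2*(92*b + 464) + m*(-452*b^2 - 504*b + 128) - 256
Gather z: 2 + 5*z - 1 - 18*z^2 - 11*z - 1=-18*z^2 - 6*z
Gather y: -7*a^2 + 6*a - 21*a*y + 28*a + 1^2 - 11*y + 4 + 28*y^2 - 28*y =-7*a^2 + 34*a + 28*y^2 + y*(-21*a - 39) + 5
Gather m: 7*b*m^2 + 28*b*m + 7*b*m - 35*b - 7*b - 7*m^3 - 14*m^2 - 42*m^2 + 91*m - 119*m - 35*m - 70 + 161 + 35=-42*b - 7*m^3 + m^2*(7*b - 56) + m*(35*b - 63) + 126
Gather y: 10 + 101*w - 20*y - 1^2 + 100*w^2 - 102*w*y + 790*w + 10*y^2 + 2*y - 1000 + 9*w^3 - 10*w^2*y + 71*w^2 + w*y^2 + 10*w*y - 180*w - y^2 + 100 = 9*w^3 + 171*w^2 + 711*w + y^2*(w + 9) + y*(-10*w^2 - 92*w - 18) - 891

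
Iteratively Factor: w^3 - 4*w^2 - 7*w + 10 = (w - 5)*(w^2 + w - 2) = (w - 5)*(w - 1)*(w + 2)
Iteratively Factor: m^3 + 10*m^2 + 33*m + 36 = (m + 3)*(m^2 + 7*m + 12) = (m + 3)^2*(m + 4)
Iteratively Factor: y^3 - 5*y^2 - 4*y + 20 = (y + 2)*(y^2 - 7*y + 10) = (y - 5)*(y + 2)*(y - 2)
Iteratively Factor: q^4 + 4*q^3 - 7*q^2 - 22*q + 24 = (q + 4)*(q^3 - 7*q + 6) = (q + 3)*(q + 4)*(q^2 - 3*q + 2) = (q - 1)*(q + 3)*(q + 4)*(q - 2)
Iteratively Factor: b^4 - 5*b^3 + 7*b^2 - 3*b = (b)*(b^3 - 5*b^2 + 7*b - 3) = b*(b - 3)*(b^2 - 2*b + 1) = b*(b - 3)*(b - 1)*(b - 1)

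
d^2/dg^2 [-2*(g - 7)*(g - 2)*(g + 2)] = 28 - 12*g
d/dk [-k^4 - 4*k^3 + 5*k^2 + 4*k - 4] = -4*k^3 - 12*k^2 + 10*k + 4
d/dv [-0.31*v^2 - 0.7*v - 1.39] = -0.62*v - 0.7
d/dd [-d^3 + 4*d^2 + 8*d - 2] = -3*d^2 + 8*d + 8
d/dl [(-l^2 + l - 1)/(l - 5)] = (-l^2 + 10*l - 4)/(l^2 - 10*l + 25)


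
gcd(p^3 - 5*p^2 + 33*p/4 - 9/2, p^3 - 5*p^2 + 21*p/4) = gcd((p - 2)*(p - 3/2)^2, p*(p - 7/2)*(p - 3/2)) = p - 3/2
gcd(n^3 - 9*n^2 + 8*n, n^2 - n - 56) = n - 8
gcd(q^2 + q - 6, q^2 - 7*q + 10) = q - 2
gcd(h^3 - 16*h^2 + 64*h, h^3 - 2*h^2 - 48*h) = h^2 - 8*h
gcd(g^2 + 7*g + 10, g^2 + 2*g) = g + 2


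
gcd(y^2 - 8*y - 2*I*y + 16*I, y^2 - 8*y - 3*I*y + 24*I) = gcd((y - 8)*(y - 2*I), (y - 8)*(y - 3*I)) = y - 8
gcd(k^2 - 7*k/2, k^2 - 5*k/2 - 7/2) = k - 7/2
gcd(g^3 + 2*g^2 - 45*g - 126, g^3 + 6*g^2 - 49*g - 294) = g^2 - g - 42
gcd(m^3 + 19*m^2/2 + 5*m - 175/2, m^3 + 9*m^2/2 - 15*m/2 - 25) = m^2 + 5*m/2 - 25/2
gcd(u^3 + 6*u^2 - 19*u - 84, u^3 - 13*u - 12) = u^2 - u - 12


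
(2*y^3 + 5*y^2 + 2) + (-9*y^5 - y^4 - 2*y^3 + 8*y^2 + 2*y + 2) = -9*y^5 - y^4 + 13*y^2 + 2*y + 4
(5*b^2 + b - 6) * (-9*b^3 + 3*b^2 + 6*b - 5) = -45*b^5 + 6*b^4 + 87*b^3 - 37*b^2 - 41*b + 30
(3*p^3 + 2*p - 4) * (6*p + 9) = 18*p^4 + 27*p^3 + 12*p^2 - 6*p - 36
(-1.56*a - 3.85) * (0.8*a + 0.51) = -1.248*a^2 - 3.8756*a - 1.9635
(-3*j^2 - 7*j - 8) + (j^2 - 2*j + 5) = -2*j^2 - 9*j - 3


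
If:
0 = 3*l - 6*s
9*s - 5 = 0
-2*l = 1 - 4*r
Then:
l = 10/9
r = 29/36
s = 5/9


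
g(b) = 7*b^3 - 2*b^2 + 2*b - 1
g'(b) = 21*b^2 - 4*b + 2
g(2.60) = 113.71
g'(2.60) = 133.56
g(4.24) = 505.10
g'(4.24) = 362.57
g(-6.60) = -2113.79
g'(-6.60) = 943.16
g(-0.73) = -6.25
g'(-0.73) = 16.11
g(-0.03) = -1.06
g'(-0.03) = 2.14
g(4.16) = 476.65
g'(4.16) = 348.78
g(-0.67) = -5.34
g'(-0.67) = 14.11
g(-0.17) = -1.43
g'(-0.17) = 3.29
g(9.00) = 4958.00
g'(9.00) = 1667.00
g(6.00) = 1451.00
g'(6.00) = 734.00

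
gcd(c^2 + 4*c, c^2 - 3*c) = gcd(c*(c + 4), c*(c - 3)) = c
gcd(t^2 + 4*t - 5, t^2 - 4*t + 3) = t - 1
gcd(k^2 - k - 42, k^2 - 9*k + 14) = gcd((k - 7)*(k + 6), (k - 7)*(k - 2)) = k - 7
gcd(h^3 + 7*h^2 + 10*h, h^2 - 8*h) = h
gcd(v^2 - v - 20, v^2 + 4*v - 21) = 1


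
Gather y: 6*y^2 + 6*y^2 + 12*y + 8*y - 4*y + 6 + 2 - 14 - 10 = 12*y^2 + 16*y - 16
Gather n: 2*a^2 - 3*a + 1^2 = 2*a^2 - 3*a + 1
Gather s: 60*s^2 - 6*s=60*s^2 - 6*s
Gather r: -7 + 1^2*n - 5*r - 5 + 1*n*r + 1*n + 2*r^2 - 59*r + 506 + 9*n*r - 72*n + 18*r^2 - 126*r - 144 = -70*n + 20*r^2 + r*(10*n - 190) + 350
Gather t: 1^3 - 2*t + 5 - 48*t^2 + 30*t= -48*t^2 + 28*t + 6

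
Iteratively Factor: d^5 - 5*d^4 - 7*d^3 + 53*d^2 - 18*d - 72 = (d - 3)*(d^4 - 2*d^3 - 13*d^2 + 14*d + 24) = (d - 3)*(d + 1)*(d^3 - 3*d^2 - 10*d + 24) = (d - 3)*(d + 1)*(d + 3)*(d^2 - 6*d + 8) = (d - 4)*(d - 3)*(d + 1)*(d + 3)*(d - 2)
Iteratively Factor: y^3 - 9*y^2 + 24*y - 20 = (y - 2)*(y^2 - 7*y + 10) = (y - 2)^2*(y - 5)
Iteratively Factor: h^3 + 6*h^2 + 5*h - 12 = (h + 4)*(h^2 + 2*h - 3) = (h + 3)*(h + 4)*(h - 1)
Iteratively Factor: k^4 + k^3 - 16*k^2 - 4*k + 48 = (k + 4)*(k^3 - 3*k^2 - 4*k + 12) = (k - 3)*(k + 4)*(k^2 - 4) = (k - 3)*(k - 2)*(k + 4)*(k + 2)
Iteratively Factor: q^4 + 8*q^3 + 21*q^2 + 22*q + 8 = (q + 4)*(q^3 + 4*q^2 + 5*q + 2) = (q + 1)*(q + 4)*(q^2 + 3*q + 2) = (q + 1)*(q + 2)*(q + 4)*(q + 1)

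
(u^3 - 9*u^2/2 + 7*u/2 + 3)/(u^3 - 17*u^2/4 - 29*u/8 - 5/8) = 4*(u^2 - 5*u + 6)/(4*u^2 - 19*u - 5)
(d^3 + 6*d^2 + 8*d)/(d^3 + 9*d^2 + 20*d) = (d + 2)/(d + 5)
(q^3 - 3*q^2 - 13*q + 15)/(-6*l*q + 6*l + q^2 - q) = (q^2 - 2*q - 15)/(-6*l + q)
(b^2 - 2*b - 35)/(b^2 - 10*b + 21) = (b + 5)/(b - 3)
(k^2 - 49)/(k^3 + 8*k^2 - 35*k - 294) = (k - 7)/(k^2 + k - 42)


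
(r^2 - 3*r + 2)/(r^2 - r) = (r - 2)/r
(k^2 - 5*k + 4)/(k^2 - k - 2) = (-k^2 + 5*k - 4)/(-k^2 + k + 2)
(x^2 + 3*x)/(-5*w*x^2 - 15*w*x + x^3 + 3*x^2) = 1/(-5*w + x)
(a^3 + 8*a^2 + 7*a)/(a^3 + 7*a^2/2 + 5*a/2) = 2*(a + 7)/(2*a + 5)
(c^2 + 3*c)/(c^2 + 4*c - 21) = c*(c + 3)/(c^2 + 4*c - 21)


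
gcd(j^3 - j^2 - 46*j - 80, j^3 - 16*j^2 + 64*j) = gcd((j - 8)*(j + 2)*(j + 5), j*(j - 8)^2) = j - 8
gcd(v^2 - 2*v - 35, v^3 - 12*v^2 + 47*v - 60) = 1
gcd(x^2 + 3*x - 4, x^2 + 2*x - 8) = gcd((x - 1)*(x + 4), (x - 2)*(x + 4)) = x + 4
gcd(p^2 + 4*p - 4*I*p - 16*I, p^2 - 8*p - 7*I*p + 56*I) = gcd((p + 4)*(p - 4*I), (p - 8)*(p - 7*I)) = 1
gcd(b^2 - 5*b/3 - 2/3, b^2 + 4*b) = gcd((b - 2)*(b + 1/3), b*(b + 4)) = 1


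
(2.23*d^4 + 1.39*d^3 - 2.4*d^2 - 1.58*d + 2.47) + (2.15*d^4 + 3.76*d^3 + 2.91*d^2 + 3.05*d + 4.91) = 4.38*d^4 + 5.15*d^3 + 0.51*d^2 + 1.47*d + 7.38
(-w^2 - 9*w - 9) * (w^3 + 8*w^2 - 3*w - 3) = -w^5 - 17*w^4 - 78*w^3 - 42*w^2 + 54*w + 27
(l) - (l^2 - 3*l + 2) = -l^2 + 4*l - 2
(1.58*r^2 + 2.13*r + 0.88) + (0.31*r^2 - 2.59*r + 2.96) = 1.89*r^2 - 0.46*r + 3.84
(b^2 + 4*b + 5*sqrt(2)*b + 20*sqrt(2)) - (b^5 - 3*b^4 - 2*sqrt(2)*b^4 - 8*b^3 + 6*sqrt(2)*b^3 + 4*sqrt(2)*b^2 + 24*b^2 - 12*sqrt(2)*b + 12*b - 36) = -b^5 + 2*sqrt(2)*b^4 + 3*b^4 - 6*sqrt(2)*b^3 + 8*b^3 - 23*b^2 - 4*sqrt(2)*b^2 - 8*b + 17*sqrt(2)*b + 20*sqrt(2) + 36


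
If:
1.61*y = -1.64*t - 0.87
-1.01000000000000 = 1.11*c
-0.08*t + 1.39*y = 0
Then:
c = -0.91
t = -0.50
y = -0.03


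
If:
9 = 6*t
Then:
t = 3/2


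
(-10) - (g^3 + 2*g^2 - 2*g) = -g^3 - 2*g^2 + 2*g - 10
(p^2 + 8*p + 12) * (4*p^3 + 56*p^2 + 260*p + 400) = 4*p^5 + 88*p^4 + 756*p^3 + 3152*p^2 + 6320*p + 4800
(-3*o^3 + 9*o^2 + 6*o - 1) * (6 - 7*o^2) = 21*o^5 - 63*o^4 - 60*o^3 + 61*o^2 + 36*o - 6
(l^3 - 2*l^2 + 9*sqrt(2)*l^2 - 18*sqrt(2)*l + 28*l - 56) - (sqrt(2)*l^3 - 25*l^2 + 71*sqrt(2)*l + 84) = -sqrt(2)*l^3 + l^3 + 9*sqrt(2)*l^2 + 23*l^2 - 89*sqrt(2)*l + 28*l - 140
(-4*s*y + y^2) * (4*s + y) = -16*s^2*y + y^3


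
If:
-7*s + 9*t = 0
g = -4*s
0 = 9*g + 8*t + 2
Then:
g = -18/67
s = 9/134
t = 7/134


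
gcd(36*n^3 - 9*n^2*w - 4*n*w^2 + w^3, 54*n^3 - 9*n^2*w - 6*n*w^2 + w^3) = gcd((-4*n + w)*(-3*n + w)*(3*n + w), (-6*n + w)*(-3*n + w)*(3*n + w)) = -9*n^2 + w^2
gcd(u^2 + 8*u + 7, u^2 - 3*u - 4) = u + 1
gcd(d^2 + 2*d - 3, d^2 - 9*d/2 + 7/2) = d - 1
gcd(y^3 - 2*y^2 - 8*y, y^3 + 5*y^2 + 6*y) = y^2 + 2*y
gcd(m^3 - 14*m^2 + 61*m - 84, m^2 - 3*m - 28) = m - 7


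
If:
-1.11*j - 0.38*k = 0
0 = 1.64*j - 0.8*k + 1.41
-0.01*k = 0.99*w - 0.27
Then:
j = -0.35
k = 1.04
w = 0.26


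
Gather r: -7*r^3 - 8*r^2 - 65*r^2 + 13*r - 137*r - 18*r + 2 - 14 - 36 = -7*r^3 - 73*r^2 - 142*r - 48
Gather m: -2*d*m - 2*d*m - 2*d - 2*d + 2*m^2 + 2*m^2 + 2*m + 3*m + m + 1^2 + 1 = -4*d + 4*m^2 + m*(6 - 4*d) + 2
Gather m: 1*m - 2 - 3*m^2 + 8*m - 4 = -3*m^2 + 9*m - 6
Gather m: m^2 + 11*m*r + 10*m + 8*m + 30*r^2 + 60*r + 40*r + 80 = m^2 + m*(11*r + 18) + 30*r^2 + 100*r + 80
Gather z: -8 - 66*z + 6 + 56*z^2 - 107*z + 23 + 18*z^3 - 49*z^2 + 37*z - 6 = 18*z^3 + 7*z^2 - 136*z + 15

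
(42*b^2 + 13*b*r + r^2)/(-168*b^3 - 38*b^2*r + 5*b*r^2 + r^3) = (6*b + r)/(-24*b^2 - 2*b*r + r^2)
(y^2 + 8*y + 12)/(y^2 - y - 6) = (y + 6)/(y - 3)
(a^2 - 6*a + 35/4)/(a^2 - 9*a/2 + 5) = (a - 7/2)/(a - 2)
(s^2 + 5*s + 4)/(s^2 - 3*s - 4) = (s + 4)/(s - 4)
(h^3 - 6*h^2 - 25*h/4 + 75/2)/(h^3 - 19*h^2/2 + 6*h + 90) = (h - 5/2)/(h - 6)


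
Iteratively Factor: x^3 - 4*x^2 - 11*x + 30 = (x + 3)*(x^2 - 7*x + 10) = (x - 5)*(x + 3)*(x - 2)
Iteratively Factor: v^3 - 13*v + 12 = (v - 1)*(v^2 + v - 12) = (v - 3)*(v - 1)*(v + 4)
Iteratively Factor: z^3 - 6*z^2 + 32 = (z - 4)*(z^2 - 2*z - 8) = (z - 4)^2*(z + 2)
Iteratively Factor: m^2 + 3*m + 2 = (m + 1)*(m + 2)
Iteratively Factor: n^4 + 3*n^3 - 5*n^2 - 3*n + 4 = (n - 1)*(n^3 + 4*n^2 - n - 4) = (n - 1)*(n + 4)*(n^2 - 1) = (n - 1)*(n + 1)*(n + 4)*(n - 1)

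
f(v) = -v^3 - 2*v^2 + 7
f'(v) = -3*v^2 - 4*v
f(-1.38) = 5.82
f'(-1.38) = -0.19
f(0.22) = 6.89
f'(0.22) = -1.03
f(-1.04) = 5.96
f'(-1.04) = 0.92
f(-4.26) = 48.01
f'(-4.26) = -37.40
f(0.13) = 6.96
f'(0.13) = -0.57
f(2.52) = -21.70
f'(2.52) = -29.13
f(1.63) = -2.64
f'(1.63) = -14.49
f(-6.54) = 201.18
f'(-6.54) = -102.15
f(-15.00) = 2932.00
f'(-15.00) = -615.00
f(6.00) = -281.00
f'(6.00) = -132.00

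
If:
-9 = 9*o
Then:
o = -1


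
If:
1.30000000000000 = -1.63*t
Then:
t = -0.80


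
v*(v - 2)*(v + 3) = v^3 + v^2 - 6*v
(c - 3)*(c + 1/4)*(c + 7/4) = c^3 - c^2 - 89*c/16 - 21/16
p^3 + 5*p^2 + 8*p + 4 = (p + 1)*(p + 2)^2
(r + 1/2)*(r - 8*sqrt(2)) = r^2 - 8*sqrt(2)*r + r/2 - 4*sqrt(2)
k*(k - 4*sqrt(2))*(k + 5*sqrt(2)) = k^3 + sqrt(2)*k^2 - 40*k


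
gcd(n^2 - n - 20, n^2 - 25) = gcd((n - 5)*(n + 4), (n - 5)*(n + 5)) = n - 5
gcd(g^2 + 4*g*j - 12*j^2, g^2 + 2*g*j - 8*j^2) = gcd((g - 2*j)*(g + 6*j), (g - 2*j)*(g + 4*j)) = g - 2*j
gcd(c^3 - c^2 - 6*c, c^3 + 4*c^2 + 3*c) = c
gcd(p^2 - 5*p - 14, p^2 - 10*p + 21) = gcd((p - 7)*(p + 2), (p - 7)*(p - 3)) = p - 7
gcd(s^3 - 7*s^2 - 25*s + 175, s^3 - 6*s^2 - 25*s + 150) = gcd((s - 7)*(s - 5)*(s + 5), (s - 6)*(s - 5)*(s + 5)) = s^2 - 25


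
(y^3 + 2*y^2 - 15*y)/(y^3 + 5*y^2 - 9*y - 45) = y/(y + 3)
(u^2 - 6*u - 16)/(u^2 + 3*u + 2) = (u - 8)/(u + 1)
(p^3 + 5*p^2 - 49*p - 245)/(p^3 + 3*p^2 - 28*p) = (p^2 - 2*p - 35)/(p*(p - 4))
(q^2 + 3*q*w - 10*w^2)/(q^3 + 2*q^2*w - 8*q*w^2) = (q + 5*w)/(q*(q + 4*w))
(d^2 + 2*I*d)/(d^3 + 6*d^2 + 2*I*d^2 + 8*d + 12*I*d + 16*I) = d/(d^2 + 6*d + 8)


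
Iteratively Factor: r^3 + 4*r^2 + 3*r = (r + 1)*(r^2 + 3*r) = r*(r + 1)*(r + 3)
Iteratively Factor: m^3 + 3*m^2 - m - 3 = (m + 3)*(m^2 - 1) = (m - 1)*(m + 3)*(m + 1)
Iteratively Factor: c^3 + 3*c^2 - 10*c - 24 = (c + 2)*(c^2 + c - 12) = (c - 3)*(c + 2)*(c + 4)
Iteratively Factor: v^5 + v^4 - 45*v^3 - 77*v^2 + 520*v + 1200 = (v - 5)*(v^4 + 6*v^3 - 15*v^2 - 152*v - 240) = (v - 5)*(v + 4)*(v^3 + 2*v^2 - 23*v - 60) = (v - 5)*(v + 3)*(v + 4)*(v^2 - v - 20) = (v - 5)^2*(v + 3)*(v + 4)*(v + 4)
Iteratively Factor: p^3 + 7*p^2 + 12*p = (p + 3)*(p^2 + 4*p) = (p + 3)*(p + 4)*(p)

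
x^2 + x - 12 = (x - 3)*(x + 4)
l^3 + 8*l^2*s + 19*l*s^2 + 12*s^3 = (l + s)*(l + 3*s)*(l + 4*s)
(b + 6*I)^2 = b^2 + 12*I*b - 36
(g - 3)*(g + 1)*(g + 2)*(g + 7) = g^4 + 7*g^3 - 7*g^2 - 55*g - 42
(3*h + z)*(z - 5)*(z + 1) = 3*h*z^2 - 12*h*z - 15*h + z^3 - 4*z^2 - 5*z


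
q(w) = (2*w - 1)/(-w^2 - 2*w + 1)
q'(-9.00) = 0.05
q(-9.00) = 0.31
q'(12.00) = 0.01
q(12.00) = -0.14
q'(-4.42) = 0.51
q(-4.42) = 1.01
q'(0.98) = -0.01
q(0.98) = -0.50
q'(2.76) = 0.07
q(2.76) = -0.37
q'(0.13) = -0.43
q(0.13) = -1.02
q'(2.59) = 0.07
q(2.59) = -0.38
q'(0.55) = -3.06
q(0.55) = -0.25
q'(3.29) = 0.06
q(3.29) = -0.34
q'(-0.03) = 0.06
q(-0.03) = -1.00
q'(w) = (2*w - 1)*(2*w + 2)/(-w^2 - 2*w + 1)^2 + 2/(-w^2 - 2*w + 1) = 2*w*(w - 1)/(w^4 + 4*w^3 + 2*w^2 - 4*w + 1)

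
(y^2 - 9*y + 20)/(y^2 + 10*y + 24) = (y^2 - 9*y + 20)/(y^2 + 10*y + 24)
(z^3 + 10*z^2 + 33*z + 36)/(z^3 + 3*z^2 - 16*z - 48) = (z + 3)/(z - 4)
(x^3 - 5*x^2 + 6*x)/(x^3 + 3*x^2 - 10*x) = (x - 3)/(x + 5)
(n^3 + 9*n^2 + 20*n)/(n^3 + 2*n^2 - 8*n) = (n + 5)/(n - 2)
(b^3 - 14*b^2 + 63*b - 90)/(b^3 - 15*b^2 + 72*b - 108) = (b - 5)/(b - 6)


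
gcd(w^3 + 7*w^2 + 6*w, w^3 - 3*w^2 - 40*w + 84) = w + 6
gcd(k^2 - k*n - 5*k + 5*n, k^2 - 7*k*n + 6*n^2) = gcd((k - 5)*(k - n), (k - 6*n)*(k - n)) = k - n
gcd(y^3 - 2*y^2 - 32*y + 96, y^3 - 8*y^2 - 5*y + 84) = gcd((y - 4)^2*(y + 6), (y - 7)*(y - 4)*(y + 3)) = y - 4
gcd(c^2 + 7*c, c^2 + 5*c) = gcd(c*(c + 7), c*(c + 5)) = c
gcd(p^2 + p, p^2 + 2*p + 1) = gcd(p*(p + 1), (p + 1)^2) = p + 1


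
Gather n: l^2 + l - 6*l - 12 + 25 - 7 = l^2 - 5*l + 6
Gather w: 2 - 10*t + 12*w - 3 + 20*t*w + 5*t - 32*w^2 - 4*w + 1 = -5*t - 32*w^2 + w*(20*t + 8)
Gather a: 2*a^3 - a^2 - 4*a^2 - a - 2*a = 2*a^3 - 5*a^2 - 3*a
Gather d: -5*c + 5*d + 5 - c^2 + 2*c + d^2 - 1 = -c^2 - 3*c + d^2 + 5*d + 4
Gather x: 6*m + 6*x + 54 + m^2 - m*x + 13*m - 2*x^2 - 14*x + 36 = m^2 + 19*m - 2*x^2 + x*(-m - 8) + 90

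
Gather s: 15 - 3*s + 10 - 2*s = 25 - 5*s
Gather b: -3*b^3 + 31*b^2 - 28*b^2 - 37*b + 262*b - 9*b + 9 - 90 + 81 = -3*b^3 + 3*b^2 + 216*b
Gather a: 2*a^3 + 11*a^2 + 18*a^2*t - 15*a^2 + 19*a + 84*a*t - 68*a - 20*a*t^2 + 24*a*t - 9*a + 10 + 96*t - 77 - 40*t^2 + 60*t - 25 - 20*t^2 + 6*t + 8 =2*a^3 + a^2*(18*t - 4) + a*(-20*t^2 + 108*t - 58) - 60*t^2 + 162*t - 84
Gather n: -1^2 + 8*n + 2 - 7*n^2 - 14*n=-7*n^2 - 6*n + 1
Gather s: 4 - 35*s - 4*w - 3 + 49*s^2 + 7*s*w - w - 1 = 49*s^2 + s*(7*w - 35) - 5*w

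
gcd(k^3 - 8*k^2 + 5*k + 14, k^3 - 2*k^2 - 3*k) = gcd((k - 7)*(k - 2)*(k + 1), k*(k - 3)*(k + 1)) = k + 1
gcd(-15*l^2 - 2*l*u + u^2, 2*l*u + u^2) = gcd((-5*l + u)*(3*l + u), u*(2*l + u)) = 1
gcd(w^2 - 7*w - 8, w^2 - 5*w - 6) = w + 1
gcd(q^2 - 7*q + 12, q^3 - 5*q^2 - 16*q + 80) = q - 4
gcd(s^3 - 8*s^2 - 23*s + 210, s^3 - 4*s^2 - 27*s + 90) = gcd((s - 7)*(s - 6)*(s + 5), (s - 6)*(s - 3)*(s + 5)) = s^2 - s - 30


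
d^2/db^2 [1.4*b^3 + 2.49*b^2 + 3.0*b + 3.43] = 8.4*b + 4.98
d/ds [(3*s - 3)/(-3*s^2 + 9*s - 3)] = (-s^2 + 3*s + (s - 1)*(2*s - 3) - 1)/(s^2 - 3*s + 1)^2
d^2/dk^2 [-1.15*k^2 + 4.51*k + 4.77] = -2.30000000000000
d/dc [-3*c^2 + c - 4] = 1 - 6*c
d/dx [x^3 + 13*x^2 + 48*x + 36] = 3*x^2 + 26*x + 48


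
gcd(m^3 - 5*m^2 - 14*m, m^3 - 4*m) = m^2 + 2*m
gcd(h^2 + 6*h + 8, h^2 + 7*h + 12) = h + 4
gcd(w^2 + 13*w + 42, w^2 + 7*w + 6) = w + 6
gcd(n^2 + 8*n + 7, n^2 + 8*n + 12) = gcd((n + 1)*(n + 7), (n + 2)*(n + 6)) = 1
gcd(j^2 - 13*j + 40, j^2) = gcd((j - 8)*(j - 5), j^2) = 1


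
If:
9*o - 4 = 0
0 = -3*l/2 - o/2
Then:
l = -4/27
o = 4/9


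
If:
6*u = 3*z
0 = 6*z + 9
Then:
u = -3/4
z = -3/2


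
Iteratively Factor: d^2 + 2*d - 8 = (d - 2)*(d + 4)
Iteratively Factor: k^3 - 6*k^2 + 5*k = (k - 1)*(k^2 - 5*k) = k*(k - 1)*(k - 5)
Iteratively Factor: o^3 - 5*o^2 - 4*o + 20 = (o - 5)*(o^2 - 4) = (o - 5)*(o - 2)*(o + 2)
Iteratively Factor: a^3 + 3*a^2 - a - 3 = (a + 3)*(a^2 - 1) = (a + 1)*(a + 3)*(a - 1)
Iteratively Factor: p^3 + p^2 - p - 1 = (p - 1)*(p^2 + 2*p + 1) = (p - 1)*(p + 1)*(p + 1)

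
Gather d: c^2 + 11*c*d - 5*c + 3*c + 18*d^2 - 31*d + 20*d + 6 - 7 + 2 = c^2 - 2*c + 18*d^2 + d*(11*c - 11) + 1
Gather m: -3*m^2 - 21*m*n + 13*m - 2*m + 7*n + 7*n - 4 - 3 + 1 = -3*m^2 + m*(11 - 21*n) + 14*n - 6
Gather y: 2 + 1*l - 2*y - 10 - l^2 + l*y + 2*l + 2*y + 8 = -l^2 + l*y + 3*l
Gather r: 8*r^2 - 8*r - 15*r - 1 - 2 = 8*r^2 - 23*r - 3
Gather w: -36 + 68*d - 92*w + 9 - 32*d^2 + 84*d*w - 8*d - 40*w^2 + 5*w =-32*d^2 + 60*d - 40*w^2 + w*(84*d - 87) - 27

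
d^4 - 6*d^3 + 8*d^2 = d^2*(d - 4)*(d - 2)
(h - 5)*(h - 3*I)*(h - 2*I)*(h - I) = h^4 - 5*h^3 - 6*I*h^3 - 11*h^2 + 30*I*h^2 + 55*h + 6*I*h - 30*I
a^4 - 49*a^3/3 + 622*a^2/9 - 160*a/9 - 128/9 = (a - 8)^2*(a - 2/3)*(a + 1/3)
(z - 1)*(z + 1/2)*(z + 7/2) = z^3 + 3*z^2 - 9*z/4 - 7/4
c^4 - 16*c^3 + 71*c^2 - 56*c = c*(c - 8)*(c - 7)*(c - 1)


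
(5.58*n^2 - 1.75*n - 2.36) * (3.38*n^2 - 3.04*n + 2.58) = 18.8604*n^4 - 22.8782*n^3 + 11.7396*n^2 + 2.6594*n - 6.0888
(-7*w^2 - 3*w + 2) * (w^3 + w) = -7*w^5 - 3*w^4 - 5*w^3 - 3*w^2 + 2*w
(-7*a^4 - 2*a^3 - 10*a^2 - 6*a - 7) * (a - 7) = -7*a^5 + 47*a^4 + 4*a^3 + 64*a^2 + 35*a + 49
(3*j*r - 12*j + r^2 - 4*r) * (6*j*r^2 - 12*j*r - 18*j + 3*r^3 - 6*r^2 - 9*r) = 18*j^2*r^3 - 108*j^2*r^2 + 90*j^2*r + 216*j^2 + 15*j*r^4 - 90*j*r^3 + 75*j*r^2 + 180*j*r + 3*r^5 - 18*r^4 + 15*r^3 + 36*r^2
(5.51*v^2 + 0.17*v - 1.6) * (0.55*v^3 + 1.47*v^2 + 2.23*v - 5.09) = 3.0305*v^5 + 8.1932*v^4 + 11.6572*v^3 - 30.0188*v^2 - 4.4333*v + 8.144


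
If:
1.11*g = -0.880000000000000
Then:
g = -0.79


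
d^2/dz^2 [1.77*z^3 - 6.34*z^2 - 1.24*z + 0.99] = 10.62*z - 12.68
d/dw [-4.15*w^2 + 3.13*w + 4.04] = 3.13 - 8.3*w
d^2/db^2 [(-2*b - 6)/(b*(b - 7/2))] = 8*(-4*b^3 - 36*b^2 + 126*b - 147)/(b^3*(8*b^3 - 84*b^2 + 294*b - 343))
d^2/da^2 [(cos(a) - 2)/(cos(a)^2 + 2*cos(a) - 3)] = (-9*(1 - cos(2*a))^2*cos(a)/4 + 5*(1 - cos(2*a))^2/2 - 11*cos(a)/2 + 17*cos(2*a) - 3*cos(3*a) + cos(5*a)/2 - 9)/((cos(a) - 1)^3*(cos(a) + 3)^3)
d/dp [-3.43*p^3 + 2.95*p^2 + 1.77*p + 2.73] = -10.29*p^2 + 5.9*p + 1.77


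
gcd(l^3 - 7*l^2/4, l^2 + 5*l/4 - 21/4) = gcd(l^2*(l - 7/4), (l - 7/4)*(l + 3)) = l - 7/4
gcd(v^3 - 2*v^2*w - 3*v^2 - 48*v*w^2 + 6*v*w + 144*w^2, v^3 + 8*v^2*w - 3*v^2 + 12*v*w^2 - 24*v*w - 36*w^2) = v^2 + 6*v*w - 3*v - 18*w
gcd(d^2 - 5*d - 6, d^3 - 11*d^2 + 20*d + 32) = d + 1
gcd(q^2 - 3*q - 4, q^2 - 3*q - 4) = q^2 - 3*q - 4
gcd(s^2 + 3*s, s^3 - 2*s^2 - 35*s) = s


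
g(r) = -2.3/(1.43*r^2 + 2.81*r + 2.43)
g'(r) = -2.3*(-2.86*r - 2.81)/(1.43*r^2 + 2.81*r + 2.43)^2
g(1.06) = -0.33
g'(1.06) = 0.27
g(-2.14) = -0.78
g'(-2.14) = -0.87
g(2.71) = -0.11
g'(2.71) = 0.06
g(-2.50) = -0.53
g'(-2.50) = -0.53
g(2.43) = -0.13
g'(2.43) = 0.07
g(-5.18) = -0.09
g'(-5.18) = -0.04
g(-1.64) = -1.38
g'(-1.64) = -1.55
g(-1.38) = -1.80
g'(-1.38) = -1.61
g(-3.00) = -0.33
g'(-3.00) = -0.28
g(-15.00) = -0.01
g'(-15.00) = -0.00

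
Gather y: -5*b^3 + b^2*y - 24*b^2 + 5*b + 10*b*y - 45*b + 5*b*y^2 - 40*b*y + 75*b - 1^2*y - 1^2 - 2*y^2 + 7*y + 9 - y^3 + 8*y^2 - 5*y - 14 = -5*b^3 - 24*b^2 + 35*b - y^3 + y^2*(5*b + 6) + y*(b^2 - 30*b + 1) - 6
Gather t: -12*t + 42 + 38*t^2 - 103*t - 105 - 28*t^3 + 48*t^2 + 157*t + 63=-28*t^3 + 86*t^2 + 42*t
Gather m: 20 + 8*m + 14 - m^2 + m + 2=-m^2 + 9*m + 36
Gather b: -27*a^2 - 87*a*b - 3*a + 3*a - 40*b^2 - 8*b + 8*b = -27*a^2 - 87*a*b - 40*b^2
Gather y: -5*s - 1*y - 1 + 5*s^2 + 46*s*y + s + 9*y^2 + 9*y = 5*s^2 - 4*s + 9*y^2 + y*(46*s + 8) - 1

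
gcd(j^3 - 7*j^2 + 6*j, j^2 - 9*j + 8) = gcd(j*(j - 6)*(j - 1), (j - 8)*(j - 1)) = j - 1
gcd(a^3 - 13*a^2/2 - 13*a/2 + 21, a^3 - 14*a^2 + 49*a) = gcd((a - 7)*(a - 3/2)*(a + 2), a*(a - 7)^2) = a - 7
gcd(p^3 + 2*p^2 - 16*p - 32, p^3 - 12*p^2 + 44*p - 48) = p - 4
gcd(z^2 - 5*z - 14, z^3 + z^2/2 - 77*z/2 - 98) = z - 7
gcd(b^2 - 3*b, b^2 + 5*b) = b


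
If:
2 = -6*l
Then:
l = -1/3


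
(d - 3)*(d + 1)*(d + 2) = d^3 - 7*d - 6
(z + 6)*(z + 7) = z^2 + 13*z + 42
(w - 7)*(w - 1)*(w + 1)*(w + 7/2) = w^4 - 7*w^3/2 - 51*w^2/2 + 7*w/2 + 49/2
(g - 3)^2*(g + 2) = g^3 - 4*g^2 - 3*g + 18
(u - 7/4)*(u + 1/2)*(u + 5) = u^3 + 15*u^2/4 - 57*u/8 - 35/8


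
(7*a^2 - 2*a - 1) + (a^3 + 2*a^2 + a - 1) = a^3 + 9*a^2 - a - 2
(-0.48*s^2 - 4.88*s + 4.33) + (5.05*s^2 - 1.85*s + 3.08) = 4.57*s^2 - 6.73*s + 7.41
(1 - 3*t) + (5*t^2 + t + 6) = 5*t^2 - 2*t + 7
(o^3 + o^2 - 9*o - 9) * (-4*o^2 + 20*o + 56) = -4*o^5 + 16*o^4 + 112*o^3 - 88*o^2 - 684*o - 504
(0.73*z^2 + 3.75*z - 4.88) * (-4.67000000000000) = -3.4091*z^2 - 17.5125*z + 22.7896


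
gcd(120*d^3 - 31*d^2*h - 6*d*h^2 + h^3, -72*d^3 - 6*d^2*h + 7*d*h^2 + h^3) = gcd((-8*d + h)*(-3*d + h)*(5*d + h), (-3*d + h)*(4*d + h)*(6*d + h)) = 3*d - h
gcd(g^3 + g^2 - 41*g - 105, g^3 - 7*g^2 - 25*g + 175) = g^2 - 2*g - 35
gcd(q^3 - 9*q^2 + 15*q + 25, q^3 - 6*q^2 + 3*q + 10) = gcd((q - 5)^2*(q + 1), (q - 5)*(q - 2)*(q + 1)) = q^2 - 4*q - 5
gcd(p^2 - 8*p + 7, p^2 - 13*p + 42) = p - 7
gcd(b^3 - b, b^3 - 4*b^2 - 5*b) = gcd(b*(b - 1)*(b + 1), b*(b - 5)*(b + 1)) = b^2 + b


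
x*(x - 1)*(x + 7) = x^3 + 6*x^2 - 7*x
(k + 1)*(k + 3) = k^2 + 4*k + 3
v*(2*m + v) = 2*m*v + v^2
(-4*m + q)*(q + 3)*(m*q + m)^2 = -4*m^3*q^3 - 20*m^3*q^2 - 28*m^3*q - 12*m^3 + m^2*q^4 + 5*m^2*q^3 + 7*m^2*q^2 + 3*m^2*q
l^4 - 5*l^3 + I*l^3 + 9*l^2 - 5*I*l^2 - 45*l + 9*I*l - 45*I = (l - 5)*(l - 3*I)*(l + I)*(l + 3*I)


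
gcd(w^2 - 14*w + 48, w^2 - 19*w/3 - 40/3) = w - 8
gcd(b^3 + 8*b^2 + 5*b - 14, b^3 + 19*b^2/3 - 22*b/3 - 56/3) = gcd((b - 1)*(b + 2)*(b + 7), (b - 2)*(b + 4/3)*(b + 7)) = b + 7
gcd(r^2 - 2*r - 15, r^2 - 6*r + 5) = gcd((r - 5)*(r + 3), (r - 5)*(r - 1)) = r - 5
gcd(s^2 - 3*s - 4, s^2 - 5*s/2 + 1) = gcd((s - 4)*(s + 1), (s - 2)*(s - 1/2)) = 1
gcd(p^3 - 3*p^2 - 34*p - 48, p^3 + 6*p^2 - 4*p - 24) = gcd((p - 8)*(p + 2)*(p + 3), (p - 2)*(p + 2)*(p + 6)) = p + 2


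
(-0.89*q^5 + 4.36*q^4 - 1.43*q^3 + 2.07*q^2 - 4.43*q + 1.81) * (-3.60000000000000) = 3.204*q^5 - 15.696*q^4 + 5.148*q^3 - 7.452*q^2 + 15.948*q - 6.516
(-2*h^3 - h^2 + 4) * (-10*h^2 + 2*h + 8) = 20*h^5 + 6*h^4 - 18*h^3 - 48*h^2 + 8*h + 32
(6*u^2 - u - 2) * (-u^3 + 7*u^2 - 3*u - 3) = -6*u^5 + 43*u^4 - 23*u^3 - 29*u^2 + 9*u + 6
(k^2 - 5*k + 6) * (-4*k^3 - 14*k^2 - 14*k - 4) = -4*k^5 + 6*k^4 + 32*k^3 - 18*k^2 - 64*k - 24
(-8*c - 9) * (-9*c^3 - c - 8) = 72*c^4 + 81*c^3 + 8*c^2 + 73*c + 72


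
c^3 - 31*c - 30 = (c - 6)*(c + 1)*(c + 5)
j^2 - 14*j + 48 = (j - 8)*(j - 6)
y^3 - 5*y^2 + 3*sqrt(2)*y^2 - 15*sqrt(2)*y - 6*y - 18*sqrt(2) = (y - 6)*(y + 1)*(y + 3*sqrt(2))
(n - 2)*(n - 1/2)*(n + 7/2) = n^3 + n^2 - 31*n/4 + 7/2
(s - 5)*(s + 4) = s^2 - s - 20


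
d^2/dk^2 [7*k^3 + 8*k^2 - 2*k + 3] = 42*k + 16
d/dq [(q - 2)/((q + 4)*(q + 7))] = (-q^2 + 4*q + 50)/(q^4 + 22*q^3 + 177*q^2 + 616*q + 784)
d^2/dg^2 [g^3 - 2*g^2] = 6*g - 4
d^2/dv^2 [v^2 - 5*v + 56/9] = 2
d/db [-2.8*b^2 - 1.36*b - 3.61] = -5.6*b - 1.36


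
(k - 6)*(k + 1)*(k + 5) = k^3 - 31*k - 30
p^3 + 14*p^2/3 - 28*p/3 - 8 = (p - 2)*(p + 2/3)*(p + 6)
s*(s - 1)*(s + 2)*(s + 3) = s^4 + 4*s^3 + s^2 - 6*s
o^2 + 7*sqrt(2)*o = o*(o + 7*sqrt(2))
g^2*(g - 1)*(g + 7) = g^4 + 6*g^3 - 7*g^2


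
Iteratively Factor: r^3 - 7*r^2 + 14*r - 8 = (r - 2)*(r^2 - 5*r + 4) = (r - 4)*(r - 2)*(r - 1)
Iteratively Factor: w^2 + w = (w)*(w + 1)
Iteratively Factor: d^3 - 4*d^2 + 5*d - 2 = (d - 1)*(d^2 - 3*d + 2) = (d - 1)^2*(d - 2)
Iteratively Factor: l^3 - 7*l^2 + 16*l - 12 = (l - 2)*(l^2 - 5*l + 6) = (l - 3)*(l - 2)*(l - 2)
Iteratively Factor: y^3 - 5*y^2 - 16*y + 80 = (y - 5)*(y^2 - 16) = (y - 5)*(y + 4)*(y - 4)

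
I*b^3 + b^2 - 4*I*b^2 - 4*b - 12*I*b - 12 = (b - 6)*(b + 2)*(I*b + 1)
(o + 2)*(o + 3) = o^2 + 5*o + 6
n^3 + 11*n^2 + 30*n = n*(n + 5)*(n + 6)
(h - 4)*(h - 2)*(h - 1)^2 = h^4 - 8*h^3 + 21*h^2 - 22*h + 8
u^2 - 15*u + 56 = (u - 8)*(u - 7)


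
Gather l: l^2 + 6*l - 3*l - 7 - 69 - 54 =l^2 + 3*l - 130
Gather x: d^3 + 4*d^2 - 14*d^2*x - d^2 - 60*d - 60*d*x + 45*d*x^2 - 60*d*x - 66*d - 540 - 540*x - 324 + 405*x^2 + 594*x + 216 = d^3 + 3*d^2 - 126*d + x^2*(45*d + 405) + x*(-14*d^2 - 120*d + 54) - 648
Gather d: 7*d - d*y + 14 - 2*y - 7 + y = d*(7 - y) - y + 7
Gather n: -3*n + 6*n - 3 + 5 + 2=3*n + 4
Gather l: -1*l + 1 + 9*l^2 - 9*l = 9*l^2 - 10*l + 1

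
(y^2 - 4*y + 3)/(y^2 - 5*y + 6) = (y - 1)/(y - 2)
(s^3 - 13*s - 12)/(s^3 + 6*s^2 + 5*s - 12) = (s^2 - 3*s - 4)/(s^2 + 3*s - 4)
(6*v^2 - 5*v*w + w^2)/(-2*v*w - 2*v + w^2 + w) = (-3*v + w)/(w + 1)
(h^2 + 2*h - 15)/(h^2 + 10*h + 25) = (h - 3)/(h + 5)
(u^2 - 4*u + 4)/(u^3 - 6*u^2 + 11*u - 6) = (u - 2)/(u^2 - 4*u + 3)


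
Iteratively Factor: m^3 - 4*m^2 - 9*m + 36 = (m - 3)*(m^2 - m - 12) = (m - 4)*(m - 3)*(m + 3)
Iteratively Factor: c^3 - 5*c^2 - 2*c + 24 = (c + 2)*(c^2 - 7*c + 12) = (c - 3)*(c + 2)*(c - 4)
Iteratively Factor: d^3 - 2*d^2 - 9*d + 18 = (d + 3)*(d^2 - 5*d + 6) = (d - 3)*(d + 3)*(d - 2)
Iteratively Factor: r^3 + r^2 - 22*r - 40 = (r + 4)*(r^2 - 3*r - 10) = (r - 5)*(r + 4)*(r + 2)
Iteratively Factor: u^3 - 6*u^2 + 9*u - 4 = (u - 1)*(u^2 - 5*u + 4) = (u - 1)^2*(u - 4)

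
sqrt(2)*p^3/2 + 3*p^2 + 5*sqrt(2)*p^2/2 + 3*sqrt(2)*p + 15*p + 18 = (p + 3)*(p + 3*sqrt(2))*(sqrt(2)*p/2 + sqrt(2))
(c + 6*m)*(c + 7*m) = c^2 + 13*c*m + 42*m^2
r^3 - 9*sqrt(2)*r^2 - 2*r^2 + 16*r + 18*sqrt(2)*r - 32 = (r - 2)*(r - 8*sqrt(2))*(r - sqrt(2))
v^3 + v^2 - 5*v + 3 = (v - 1)^2*(v + 3)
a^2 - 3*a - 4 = (a - 4)*(a + 1)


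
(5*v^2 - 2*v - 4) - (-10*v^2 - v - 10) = 15*v^2 - v + 6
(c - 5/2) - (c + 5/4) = -15/4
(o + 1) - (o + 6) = -5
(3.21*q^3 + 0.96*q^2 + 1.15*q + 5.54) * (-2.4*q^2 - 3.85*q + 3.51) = -7.704*q^5 - 14.6625*q^4 + 4.8111*q^3 - 14.3539*q^2 - 17.2925*q + 19.4454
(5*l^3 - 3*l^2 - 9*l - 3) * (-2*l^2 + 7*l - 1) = -10*l^5 + 41*l^4 - 8*l^3 - 54*l^2 - 12*l + 3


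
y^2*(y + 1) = y^3 + y^2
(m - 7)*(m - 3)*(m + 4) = m^3 - 6*m^2 - 19*m + 84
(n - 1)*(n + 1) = n^2 - 1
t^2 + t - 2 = (t - 1)*(t + 2)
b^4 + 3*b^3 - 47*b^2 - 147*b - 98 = (b - 7)*(b + 1)*(b + 2)*(b + 7)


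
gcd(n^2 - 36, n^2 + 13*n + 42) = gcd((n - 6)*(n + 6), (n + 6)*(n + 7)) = n + 6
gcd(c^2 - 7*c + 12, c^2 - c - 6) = c - 3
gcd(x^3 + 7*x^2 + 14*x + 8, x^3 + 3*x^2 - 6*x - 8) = x^2 + 5*x + 4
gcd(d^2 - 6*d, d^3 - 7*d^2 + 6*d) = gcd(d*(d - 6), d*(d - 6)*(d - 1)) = d^2 - 6*d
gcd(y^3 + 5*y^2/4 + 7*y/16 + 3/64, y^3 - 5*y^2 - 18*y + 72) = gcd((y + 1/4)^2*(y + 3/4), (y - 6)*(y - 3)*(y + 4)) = 1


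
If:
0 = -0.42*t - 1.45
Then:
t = -3.45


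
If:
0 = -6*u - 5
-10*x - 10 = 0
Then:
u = -5/6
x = -1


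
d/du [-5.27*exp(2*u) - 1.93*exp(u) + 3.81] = (-10.54*exp(u) - 1.93)*exp(u)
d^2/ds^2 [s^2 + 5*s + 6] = 2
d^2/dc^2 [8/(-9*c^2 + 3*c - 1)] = 144*(9*c^2 - 3*c - (6*c - 1)^2 + 1)/(9*c^2 - 3*c + 1)^3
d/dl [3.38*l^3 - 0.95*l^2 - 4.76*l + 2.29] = 10.14*l^2 - 1.9*l - 4.76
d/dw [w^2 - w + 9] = 2*w - 1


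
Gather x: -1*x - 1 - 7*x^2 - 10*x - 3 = -7*x^2 - 11*x - 4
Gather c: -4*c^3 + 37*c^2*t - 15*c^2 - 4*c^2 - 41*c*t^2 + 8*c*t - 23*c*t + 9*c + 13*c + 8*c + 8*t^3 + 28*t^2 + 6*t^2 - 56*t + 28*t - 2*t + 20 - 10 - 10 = -4*c^3 + c^2*(37*t - 19) + c*(-41*t^2 - 15*t + 30) + 8*t^3 + 34*t^2 - 30*t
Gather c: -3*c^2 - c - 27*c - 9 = -3*c^2 - 28*c - 9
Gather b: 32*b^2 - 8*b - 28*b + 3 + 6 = 32*b^2 - 36*b + 9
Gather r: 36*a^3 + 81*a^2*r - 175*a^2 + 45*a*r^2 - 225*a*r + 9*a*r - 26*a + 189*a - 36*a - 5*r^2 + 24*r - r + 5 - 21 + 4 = 36*a^3 - 175*a^2 + 127*a + r^2*(45*a - 5) + r*(81*a^2 - 216*a + 23) - 12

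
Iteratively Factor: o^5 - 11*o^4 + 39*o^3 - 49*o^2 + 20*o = (o)*(o^4 - 11*o^3 + 39*o^2 - 49*o + 20) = o*(o - 1)*(o^3 - 10*o^2 + 29*o - 20) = o*(o - 1)^2*(o^2 - 9*o + 20) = o*(o - 4)*(o - 1)^2*(o - 5)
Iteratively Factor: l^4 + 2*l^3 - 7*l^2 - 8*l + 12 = (l - 1)*(l^3 + 3*l^2 - 4*l - 12) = (l - 1)*(l + 3)*(l^2 - 4) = (l - 1)*(l + 2)*(l + 3)*(l - 2)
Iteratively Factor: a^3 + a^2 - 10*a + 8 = (a - 1)*(a^2 + 2*a - 8) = (a - 2)*(a - 1)*(a + 4)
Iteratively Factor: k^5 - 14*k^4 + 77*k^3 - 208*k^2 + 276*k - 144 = (k - 2)*(k^4 - 12*k^3 + 53*k^2 - 102*k + 72) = (k - 3)*(k - 2)*(k^3 - 9*k^2 + 26*k - 24) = (k - 3)^2*(k - 2)*(k^2 - 6*k + 8) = (k - 4)*(k - 3)^2*(k - 2)*(k - 2)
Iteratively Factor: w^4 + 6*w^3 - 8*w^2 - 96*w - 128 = (w + 4)*(w^3 + 2*w^2 - 16*w - 32) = (w - 4)*(w + 4)*(w^2 + 6*w + 8) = (w - 4)*(w + 4)^2*(w + 2)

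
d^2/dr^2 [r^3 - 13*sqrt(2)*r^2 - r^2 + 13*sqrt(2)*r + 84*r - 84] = 6*r - 26*sqrt(2) - 2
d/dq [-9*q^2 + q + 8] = 1 - 18*q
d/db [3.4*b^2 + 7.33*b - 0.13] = 6.8*b + 7.33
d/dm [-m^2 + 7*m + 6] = 7 - 2*m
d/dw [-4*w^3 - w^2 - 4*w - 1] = -12*w^2 - 2*w - 4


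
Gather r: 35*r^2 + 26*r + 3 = 35*r^2 + 26*r + 3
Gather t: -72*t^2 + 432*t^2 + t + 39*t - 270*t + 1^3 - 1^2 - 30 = 360*t^2 - 230*t - 30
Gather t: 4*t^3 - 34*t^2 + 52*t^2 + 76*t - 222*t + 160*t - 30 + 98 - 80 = 4*t^3 + 18*t^2 + 14*t - 12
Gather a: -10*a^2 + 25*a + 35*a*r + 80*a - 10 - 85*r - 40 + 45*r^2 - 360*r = -10*a^2 + a*(35*r + 105) + 45*r^2 - 445*r - 50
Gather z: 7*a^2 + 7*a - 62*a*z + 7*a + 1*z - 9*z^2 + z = 7*a^2 + 14*a - 9*z^2 + z*(2 - 62*a)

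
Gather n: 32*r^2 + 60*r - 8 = 32*r^2 + 60*r - 8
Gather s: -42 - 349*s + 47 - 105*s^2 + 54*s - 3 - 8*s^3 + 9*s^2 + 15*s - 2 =-8*s^3 - 96*s^2 - 280*s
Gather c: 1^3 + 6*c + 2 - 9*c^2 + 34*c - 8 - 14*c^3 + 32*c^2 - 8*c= -14*c^3 + 23*c^2 + 32*c - 5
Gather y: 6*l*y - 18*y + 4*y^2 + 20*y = 4*y^2 + y*(6*l + 2)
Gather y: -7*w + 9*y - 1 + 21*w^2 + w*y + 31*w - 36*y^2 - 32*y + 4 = 21*w^2 + 24*w - 36*y^2 + y*(w - 23) + 3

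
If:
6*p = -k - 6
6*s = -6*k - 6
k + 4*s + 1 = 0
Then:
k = -1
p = -5/6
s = 0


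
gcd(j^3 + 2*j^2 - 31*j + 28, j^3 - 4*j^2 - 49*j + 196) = j^2 + 3*j - 28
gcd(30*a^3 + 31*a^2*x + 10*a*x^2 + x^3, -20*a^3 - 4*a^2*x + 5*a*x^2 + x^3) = 10*a^2 + 7*a*x + x^2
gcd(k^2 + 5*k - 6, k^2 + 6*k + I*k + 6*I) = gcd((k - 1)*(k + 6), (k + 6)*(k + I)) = k + 6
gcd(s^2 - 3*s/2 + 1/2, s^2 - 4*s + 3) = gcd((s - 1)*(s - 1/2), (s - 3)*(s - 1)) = s - 1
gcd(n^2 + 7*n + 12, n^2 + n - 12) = n + 4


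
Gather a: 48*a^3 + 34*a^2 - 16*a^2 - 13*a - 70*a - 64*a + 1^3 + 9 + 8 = 48*a^3 + 18*a^2 - 147*a + 18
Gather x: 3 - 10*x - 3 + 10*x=0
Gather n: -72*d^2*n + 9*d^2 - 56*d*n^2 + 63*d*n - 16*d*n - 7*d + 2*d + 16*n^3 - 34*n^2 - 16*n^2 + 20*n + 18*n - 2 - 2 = 9*d^2 - 5*d + 16*n^3 + n^2*(-56*d - 50) + n*(-72*d^2 + 47*d + 38) - 4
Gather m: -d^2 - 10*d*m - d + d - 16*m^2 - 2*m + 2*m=-d^2 - 10*d*m - 16*m^2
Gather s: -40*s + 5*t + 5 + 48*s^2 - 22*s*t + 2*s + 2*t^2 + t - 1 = 48*s^2 + s*(-22*t - 38) + 2*t^2 + 6*t + 4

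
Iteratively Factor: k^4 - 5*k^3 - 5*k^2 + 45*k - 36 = (k - 1)*(k^3 - 4*k^2 - 9*k + 36) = (k - 3)*(k - 1)*(k^2 - k - 12) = (k - 4)*(k - 3)*(k - 1)*(k + 3)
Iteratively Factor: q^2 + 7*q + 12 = (q + 3)*(q + 4)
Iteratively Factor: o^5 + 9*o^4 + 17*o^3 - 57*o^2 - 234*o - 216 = (o + 3)*(o^4 + 6*o^3 - o^2 - 54*o - 72) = (o + 2)*(o + 3)*(o^3 + 4*o^2 - 9*o - 36) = (o - 3)*(o + 2)*(o + 3)*(o^2 + 7*o + 12) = (o - 3)*(o + 2)*(o + 3)*(o + 4)*(o + 3)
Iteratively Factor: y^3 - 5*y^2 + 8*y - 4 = (y - 2)*(y^2 - 3*y + 2) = (y - 2)^2*(y - 1)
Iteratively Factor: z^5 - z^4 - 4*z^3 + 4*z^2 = (z)*(z^4 - z^3 - 4*z^2 + 4*z) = z^2*(z^3 - z^2 - 4*z + 4) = z^2*(z - 2)*(z^2 + z - 2) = z^2*(z - 2)*(z - 1)*(z + 2)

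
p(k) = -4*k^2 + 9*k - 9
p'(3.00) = -15.00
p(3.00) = -18.00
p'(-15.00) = 129.00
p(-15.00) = -1044.00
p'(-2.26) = 27.08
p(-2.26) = -49.77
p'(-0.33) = 11.64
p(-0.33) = -12.41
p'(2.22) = -8.76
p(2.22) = -8.73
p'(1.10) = 0.20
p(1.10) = -3.94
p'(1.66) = -4.28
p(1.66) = -5.08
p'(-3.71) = 38.68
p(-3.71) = -97.45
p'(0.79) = 2.68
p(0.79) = -4.39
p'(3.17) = -16.36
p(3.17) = -20.67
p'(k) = 9 - 8*k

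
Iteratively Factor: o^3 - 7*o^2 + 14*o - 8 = (o - 4)*(o^2 - 3*o + 2) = (o - 4)*(o - 2)*(o - 1)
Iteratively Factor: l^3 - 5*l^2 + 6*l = (l - 2)*(l^2 - 3*l) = (l - 3)*(l - 2)*(l)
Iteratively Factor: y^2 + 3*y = (y)*(y + 3)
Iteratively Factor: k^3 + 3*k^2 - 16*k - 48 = (k + 4)*(k^2 - k - 12) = (k + 3)*(k + 4)*(k - 4)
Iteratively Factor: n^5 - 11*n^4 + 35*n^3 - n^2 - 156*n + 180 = (n - 2)*(n^4 - 9*n^3 + 17*n^2 + 33*n - 90) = (n - 2)*(n + 2)*(n^3 - 11*n^2 + 39*n - 45) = (n - 5)*(n - 2)*(n + 2)*(n^2 - 6*n + 9) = (n - 5)*(n - 3)*(n - 2)*(n + 2)*(n - 3)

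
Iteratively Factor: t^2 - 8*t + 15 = (t - 5)*(t - 3)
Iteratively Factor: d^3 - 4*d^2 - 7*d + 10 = (d + 2)*(d^2 - 6*d + 5) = (d - 1)*(d + 2)*(d - 5)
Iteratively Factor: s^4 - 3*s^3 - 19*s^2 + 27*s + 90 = (s + 2)*(s^3 - 5*s^2 - 9*s + 45) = (s - 5)*(s + 2)*(s^2 - 9) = (s - 5)*(s + 2)*(s + 3)*(s - 3)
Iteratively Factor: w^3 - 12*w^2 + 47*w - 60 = (w - 3)*(w^2 - 9*w + 20) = (w - 5)*(w - 3)*(w - 4)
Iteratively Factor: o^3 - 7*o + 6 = (o + 3)*(o^2 - 3*o + 2) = (o - 2)*(o + 3)*(o - 1)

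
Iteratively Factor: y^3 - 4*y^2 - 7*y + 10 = (y + 2)*(y^2 - 6*y + 5) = (y - 5)*(y + 2)*(y - 1)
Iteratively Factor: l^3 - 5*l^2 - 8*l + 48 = (l + 3)*(l^2 - 8*l + 16) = (l - 4)*(l + 3)*(l - 4)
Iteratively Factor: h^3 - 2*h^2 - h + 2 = (h + 1)*(h^2 - 3*h + 2) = (h - 2)*(h + 1)*(h - 1)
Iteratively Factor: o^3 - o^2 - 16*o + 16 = (o - 1)*(o^2 - 16) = (o - 1)*(o + 4)*(o - 4)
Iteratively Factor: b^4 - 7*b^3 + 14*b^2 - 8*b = (b - 2)*(b^3 - 5*b^2 + 4*b) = b*(b - 2)*(b^2 - 5*b + 4) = b*(b - 4)*(b - 2)*(b - 1)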